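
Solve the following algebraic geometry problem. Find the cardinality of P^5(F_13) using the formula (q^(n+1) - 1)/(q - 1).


P^5(F_13) has (q^(n+1) - 1)/(q - 1) points.
= 13^5 + 13^4 + 13^3 + 13^2 + 13^1 + 13^0
= 371293 + 28561 + 2197 + 169 + 13 + 1
= 402234

402234


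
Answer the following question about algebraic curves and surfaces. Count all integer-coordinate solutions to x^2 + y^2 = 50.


Systematically check integer values of x where x^2 <= 50.
For each valid x, check if 50 - x^2 is a perfect square.
x=1: 50 - 1 = 49, sqrt = 7 (valid)
x=5: 50 - 25 = 25, sqrt = 5 (valid)
x=7: 50 - 49 = 1, sqrt = 1 (valid)
Total integer solutions found: 12

12


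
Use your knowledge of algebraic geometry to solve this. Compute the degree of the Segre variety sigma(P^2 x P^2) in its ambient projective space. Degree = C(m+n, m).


The degree of the Segre variety P^2 x P^2 is C(m+n, m).
= C(4, 2)
= 6

6


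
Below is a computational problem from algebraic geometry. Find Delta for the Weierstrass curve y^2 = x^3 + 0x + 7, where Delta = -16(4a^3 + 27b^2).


Compute each component:
4a^3 = 4*0^3 = 4*0 = 0
27b^2 = 27*7^2 = 27*49 = 1323
4a^3 + 27b^2 = 0 + 1323 = 1323
Delta = -16*1323 = -21168

-21168


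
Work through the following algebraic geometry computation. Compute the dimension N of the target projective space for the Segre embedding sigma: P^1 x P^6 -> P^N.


The Segre embedding maps P^m x P^n into P^N via
all products of coordinates from each factor.
N = (m+1)(n+1) - 1
N = (1+1)(6+1) - 1
N = 2*7 - 1
N = 14 - 1 = 13

13


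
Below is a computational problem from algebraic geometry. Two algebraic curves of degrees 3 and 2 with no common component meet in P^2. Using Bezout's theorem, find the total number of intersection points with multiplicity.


Bezout's theorem states the intersection count equals the product of degrees.
Intersection count = 3 * 2 = 6

6


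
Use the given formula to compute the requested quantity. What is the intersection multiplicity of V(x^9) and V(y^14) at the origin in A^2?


The intersection multiplicity of V(x^a) and V(y^b) at the origin is:
I(O; V(x^9), V(y^14)) = dim_k(k[x,y]/(x^9, y^14))
A basis for k[x,y]/(x^9, y^14) is the set of monomials x^i * y^j
where 0 <= i < 9 and 0 <= j < 14.
The number of such monomials is 9 * 14 = 126

126


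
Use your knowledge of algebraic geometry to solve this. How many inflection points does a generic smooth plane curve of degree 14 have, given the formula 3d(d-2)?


For a general smooth plane curve C of degree d, the inflection points are
the intersection of C with its Hessian curve, which has degree 3(d-2).
By Bezout, the total intersection number is d * 3(d-2) = 14 * 36 = 504.
For a general curve every flex is ordinary, so each contributes
multiplicity 1 to C·Hess(C), and the number of distinct inflection
points is 3d(d-2).
Inflection points = 3*14*(14-2) = 3*14*12 = 504

504


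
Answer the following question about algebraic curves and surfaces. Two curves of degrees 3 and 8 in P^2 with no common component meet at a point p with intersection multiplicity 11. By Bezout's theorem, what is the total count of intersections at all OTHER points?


By Bezout's theorem, the total intersection number is d1 * d2.
Total = 3 * 8 = 24
Intersection multiplicity at p = 11
Remaining intersections = 24 - 11 = 13

13


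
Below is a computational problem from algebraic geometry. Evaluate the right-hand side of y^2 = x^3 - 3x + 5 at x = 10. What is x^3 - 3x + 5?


Compute x^3 - 3x + 5 at x = 10:
x^3 = 10^3 = 1000
(-3)*x = (-3)*10 = -30
Sum: 1000 - 30 + 5 = 975

975


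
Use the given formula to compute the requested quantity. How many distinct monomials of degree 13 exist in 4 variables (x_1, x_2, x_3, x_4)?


The number of degree-13 monomials in 4 variables is C(d+n-1, n-1).
= C(13+4-1, 4-1) = C(16, 3)
= 560

560


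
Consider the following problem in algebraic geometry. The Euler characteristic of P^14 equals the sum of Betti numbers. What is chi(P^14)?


The complex projective space P^14 has one cell in each even real dimension 0, 2, ..., 28.
The cohomology groups are H^{2k}(P^14) = Z for k = 0,...,14, and 0 otherwise.
Euler characteristic = sum of Betti numbers = 1 per even-dimensional cohomology group.
chi(P^14) = 14 + 1 = 15

15


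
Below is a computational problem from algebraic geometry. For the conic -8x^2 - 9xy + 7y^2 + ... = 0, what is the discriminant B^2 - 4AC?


The discriminant of a conic Ax^2 + Bxy + Cy^2 + ... = 0 is B^2 - 4AC.
B^2 = (-9)^2 = 81
4AC = 4*(-8)*7 = -224
Discriminant = 81 + 224 = 305

305


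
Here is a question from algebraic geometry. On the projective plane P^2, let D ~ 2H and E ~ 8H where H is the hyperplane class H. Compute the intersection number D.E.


Using bilinearity of the intersection pairing on the projective plane P^2:
(aH).(bH) = ab * (H.H)
We have H^2 = 1 (Bezout).
D.E = (2H).(8H) = 2*8*1
= 16*1
= 16

16


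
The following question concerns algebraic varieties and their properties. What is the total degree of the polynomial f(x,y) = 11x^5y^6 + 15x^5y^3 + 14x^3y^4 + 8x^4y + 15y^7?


Examine each term for its total degree (sum of exponents).
  Term '11x^5y^6' has total degree 5+6 = 11.
  Term '15x^5y^3' has total degree 5+3 = 8.
  Term '14x^3y^4' has total degree 3+4 = 7.
  Term '8x^4y' has total degree 4+1 = 5.
  Term '15y^7' has total degree 0+7 = 7.
The maximum total degree among all terms is 11.

11


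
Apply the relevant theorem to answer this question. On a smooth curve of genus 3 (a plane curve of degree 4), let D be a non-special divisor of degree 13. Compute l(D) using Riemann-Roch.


First, compute the genus of a smooth plane curve of degree 4:
g = (d-1)(d-2)/2 = (4-1)(4-2)/2 = 3
For a non-special divisor D (i.e., h^1(D) = 0), Riemann-Roch gives:
l(D) = deg(D) - g + 1
Since deg(D) = 13 >= 2g - 1 = 5, D is non-special.
l(D) = 13 - 3 + 1 = 11

11


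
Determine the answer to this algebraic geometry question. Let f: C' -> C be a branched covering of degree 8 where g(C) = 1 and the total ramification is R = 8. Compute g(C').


Riemann-Hurwitz formula: 2g' - 2 = d(2g - 2) + R
Given: d = 8, g = 1, R = 8
2g' - 2 = 8*(2*1 - 2) + 8
2g' - 2 = 8*0 + 8
2g' - 2 = 0 + 8 = 8
2g' = 10
g' = 5

5


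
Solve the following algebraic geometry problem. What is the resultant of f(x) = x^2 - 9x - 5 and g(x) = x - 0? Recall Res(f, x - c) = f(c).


For Res(f, x - c), we evaluate f at x = c.
f(0) = 0^2 - 9*0 - 5
= 0 + 0 - 5
= 0 - 5 = -5
Res(f, g) = -5

-5


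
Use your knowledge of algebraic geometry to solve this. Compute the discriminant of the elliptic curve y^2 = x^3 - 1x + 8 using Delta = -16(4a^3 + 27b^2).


Compute each component:
4a^3 = 4*(-1)^3 = 4*(-1) = -4
27b^2 = 27*8^2 = 27*64 = 1728
4a^3 + 27b^2 = -4 + 1728 = 1724
Delta = -16*1724 = -27584

-27584


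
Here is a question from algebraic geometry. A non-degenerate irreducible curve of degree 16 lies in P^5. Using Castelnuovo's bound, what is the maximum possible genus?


Castelnuovo's bound: write d - 1 = m(r-1) + epsilon with 0 <= epsilon < r-1.
d - 1 = 16 - 1 = 15
r - 1 = 5 - 1 = 4
15 = 3*4 + 3, so m = 3, epsilon = 3
pi(d, r) = m(m-1)(r-1)/2 + m*epsilon
= 3*2*4/2 + 3*3
= 24/2 + 9
= 12 + 9 = 21

21


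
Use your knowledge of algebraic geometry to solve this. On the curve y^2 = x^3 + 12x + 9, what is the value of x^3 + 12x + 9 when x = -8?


Compute x^3 + 12x + 9 at x = -8:
x^3 = (-8)^3 = -512
12*x = 12*(-8) = -96
Sum: -512 - 96 + 9 = -599

-599


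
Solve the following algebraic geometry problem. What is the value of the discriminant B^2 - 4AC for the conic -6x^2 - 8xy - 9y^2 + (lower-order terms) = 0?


The discriminant of a conic Ax^2 + Bxy + Cy^2 + ... = 0 is B^2 - 4AC.
B^2 = (-8)^2 = 64
4AC = 4*(-6)*(-9) = 216
Discriminant = 64 - 216 = -152

-152


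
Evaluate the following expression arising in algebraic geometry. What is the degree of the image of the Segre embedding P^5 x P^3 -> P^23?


The degree of the Segre variety P^5 x P^3 is C(m+n, m).
= C(8, 5)
= 56

56


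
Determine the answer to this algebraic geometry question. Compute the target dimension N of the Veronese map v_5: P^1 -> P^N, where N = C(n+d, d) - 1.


The Veronese embedding v_d: P^n -> P^N maps each point to all
degree-d monomials in n+1 homogeneous coordinates.
N = C(n+d, d) - 1
N = C(1+5, 5) - 1
N = C(6, 5) - 1
C(6, 5) = 6
N = 6 - 1 = 5

5


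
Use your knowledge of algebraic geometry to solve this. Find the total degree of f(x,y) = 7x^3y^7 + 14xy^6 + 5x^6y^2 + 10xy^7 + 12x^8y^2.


Examine each term for its total degree (sum of exponents).
  Term '7x^3y^7' has total degree 3+7 = 10.
  Term '14xy^6' has total degree 1+6 = 7.
  Term '5x^6y^2' has total degree 6+2 = 8.
  Term '10xy^7' has total degree 1+7 = 8.
  Term '12x^8y^2' has total degree 8+2 = 10.
The maximum total degree among all terms is 10.

10


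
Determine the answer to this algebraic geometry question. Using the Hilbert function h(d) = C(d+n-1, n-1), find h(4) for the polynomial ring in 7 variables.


The Hilbert function for the polynomial ring in 7 variables is:
h(d) = C(d+n-1, n-1)
h(4) = C(4+7-1, 7-1) = C(10, 6)
= 10! / (6! * 4!)
= 210

210


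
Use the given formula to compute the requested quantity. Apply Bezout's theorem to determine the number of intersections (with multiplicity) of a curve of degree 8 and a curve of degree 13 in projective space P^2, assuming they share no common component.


Bezout's theorem states the intersection count equals the product of degrees.
Intersection count = 8 * 13 = 104

104


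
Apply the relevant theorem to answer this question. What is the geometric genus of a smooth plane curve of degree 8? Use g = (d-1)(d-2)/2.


Using the genus formula for smooth plane curves:
g = (d-1)(d-2)/2
g = (8-1)(8-2)/2
g = 7*6/2
g = 42/2 = 21

21


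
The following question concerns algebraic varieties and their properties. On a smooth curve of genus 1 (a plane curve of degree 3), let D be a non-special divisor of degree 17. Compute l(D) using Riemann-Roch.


First, compute the genus of a smooth plane curve of degree 3:
g = (d-1)(d-2)/2 = (3-1)(3-2)/2 = 1
For a non-special divisor D (i.e., h^1(D) = 0), Riemann-Roch gives:
l(D) = deg(D) - g + 1
Since deg(D) = 17 >= 2g - 1 = 1, D is non-special.
l(D) = 17 - 1 + 1 = 17

17


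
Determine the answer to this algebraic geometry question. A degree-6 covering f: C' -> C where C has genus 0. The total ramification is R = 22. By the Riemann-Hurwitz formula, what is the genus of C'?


Riemann-Hurwitz formula: 2g' - 2 = d(2g - 2) + R
Given: d = 6, g = 0, R = 22
2g' - 2 = 6*(2*0 - 2) + 22
2g' - 2 = 6*(-2) + 22
2g' - 2 = -12 + 22 = 10
2g' = 12
g' = 6

6


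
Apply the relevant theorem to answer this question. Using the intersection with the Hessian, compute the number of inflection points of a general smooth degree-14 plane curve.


For a general smooth plane curve C of degree d, the inflection points are
the intersection of C with its Hessian curve, which has degree 3(d-2).
By Bezout, the total intersection number is d * 3(d-2) = 14 * 36 = 504.
For a general curve every flex is ordinary, so each contributes
multiplicity 1 to C·Hess(C), and the number of distinct inflection
points is 3d(d-2).
Inflection points = 3*14*(14-2) = 3*14*12 = 504

504


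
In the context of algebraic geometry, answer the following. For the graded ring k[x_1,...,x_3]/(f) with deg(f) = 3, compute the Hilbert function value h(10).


For R = k[x_1,...,x_n]/(f) with f homogeneous of degree e:
The Hilbert series is (1 - t^e)/(1 - t)^n.
So h(d) = C(d+n-1, n-1) - C(d-e+n-1, n-1) for d >= e.
With n=3, e=3, d=10:
C(10+3-1, 3-1) = C(12, 2) = 66
C(10-3+3-1, 3-1) = C(9, 2) = 36
h(10) = 66 - 36 = 30

30


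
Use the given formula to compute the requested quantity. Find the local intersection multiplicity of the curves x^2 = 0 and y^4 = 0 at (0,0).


The intersection multiplicity of V(x^a) and V(y^b) at the origin is:
I(O; V(x^2), V(y^4)) = dim_k(k[x,y]/(x^2, y^4))
A basis for k[x,y]/(x^2, y^4) is the set of monomials x^i * y^j
where 0 <= i < 2 and 0 <= j < 4.
The number of such monomials is 2 * 4 = 8

8


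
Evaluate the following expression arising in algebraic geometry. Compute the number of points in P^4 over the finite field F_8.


P^4(F_8) has (q^(n+1) - 1)/(q - 1) points.
= 8^4 + 8^3 + 8^2 + 8^1 + 8^0
= 4096 + 512 + 64 + 8 + 1
= 4681

4681


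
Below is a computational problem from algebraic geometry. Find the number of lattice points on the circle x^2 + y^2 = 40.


Systematically check integer values of x where x^2 <= 40.
For each valid x, check if 40 - x^2 is a perfect square.
x=2: 40 - 4 = 36, sqrt = 6 (valid)
x=6: 40 - 36 = 4, sqrt = 2 (valid)
Total integer solutions found: 8

8


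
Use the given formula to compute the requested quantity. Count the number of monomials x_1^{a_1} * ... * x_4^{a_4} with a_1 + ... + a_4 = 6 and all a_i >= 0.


The number of degree-6 monomials in 4 variables is C(d+n-1, n-1).
= C(6+4-1, 4-1) = C(9, 3)
= 84

84


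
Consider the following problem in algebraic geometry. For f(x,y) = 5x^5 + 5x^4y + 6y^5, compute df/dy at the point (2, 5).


df/dy = 5*x^4 + 5*6*y^4
At (2,5): 5*2^4 + 5*6*5^4
= 80 + 18750
= 18830

18830


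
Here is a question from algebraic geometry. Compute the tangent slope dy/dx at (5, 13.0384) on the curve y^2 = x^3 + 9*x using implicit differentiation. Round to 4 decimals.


Using implicit differentiation of y^2 = x^3 + 9*x:
2y * dy/dx = 3x^2 + 9
dy/dx = (3x^2 + 9)/(2y)
Numerator: 3*5^2 + 9 = 84
Denominator: 2*13.0384 = 26.0768
dy/dx = 84/26.0768 = 3.2213

3.2213


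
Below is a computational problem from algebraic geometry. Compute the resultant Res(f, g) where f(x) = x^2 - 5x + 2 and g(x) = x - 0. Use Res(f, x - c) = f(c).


For Res(f, x - c), we evaluate f at x = c.
f(0) = 0^2 - 5*0 + 2
= 0 + 0 + 2
= 0 + 2 = 2
Res(f, g) = 2

2


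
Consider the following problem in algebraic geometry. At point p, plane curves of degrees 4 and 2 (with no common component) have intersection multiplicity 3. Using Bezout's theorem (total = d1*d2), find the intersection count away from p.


By Bezout's theorem, the total intersection number is d1 * d2.
Total = 4 * 2 = 8
Intersection multiplicity at p = 3
Remaining intersections = 8 - 3 = 5

5


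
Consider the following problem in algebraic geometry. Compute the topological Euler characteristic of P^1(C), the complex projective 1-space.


The complex projective space P^1 has one cell in each even real dimension 0, 2, ..., 2.
The cohomology groups are H^{2k}(P^1) = Z for k = 0,...,1, and 0 otherwise.
Euler characteristic = sum of Betti numbers = 1 per even-dimensional cohomology group.
chi(P^1) = 1 + 1 = 2

2


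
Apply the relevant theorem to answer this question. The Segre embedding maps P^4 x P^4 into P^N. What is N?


The Segre embedding maps P^m x P^n into P^N via
all products of coordinates from each factor.
N = (m+1)(n+1) - 1
N = (4+1)(4+1) - 1
N = 5*5 - 1
N = 25 - 1 = 24

24


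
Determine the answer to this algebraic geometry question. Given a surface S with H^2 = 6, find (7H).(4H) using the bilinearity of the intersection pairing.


Using bilinearity of the intersection pairing on a surface S:
(aH).(bH) = ab * (H.H)
We have H^2 = 6.
D.E = (7H).(4H) = 7*4*6
= 28*6
= 168

168


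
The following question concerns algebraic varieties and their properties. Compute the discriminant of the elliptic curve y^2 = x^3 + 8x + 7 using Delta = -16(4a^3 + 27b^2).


Compute each component:
4a^3 = 4*8^3 = 4*512 = 2048
27b^2 = 27*7^2 = 27*49 = 1323
4a^3 + 27b^2 = 2048 + 1323 = 3371
Delta = -16*3371 = -53936

-53936


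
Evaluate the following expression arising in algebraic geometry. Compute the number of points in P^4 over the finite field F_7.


P^4(F_7) has (q^(n+1) - 1)/(q - 1) points.
= 7^4 + 7^3 + 7^2 + 7^1 + 7^0
= 2401 + 343 + 49 + 7 + 1
= 2801

2801


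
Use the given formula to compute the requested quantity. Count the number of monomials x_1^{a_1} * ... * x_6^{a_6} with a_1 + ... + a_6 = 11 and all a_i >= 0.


The number of degree-11 monomials in 6 variables is C(d+n-1, n-1).
= C(11+6-1, 6-1) = C(16, 5)
= 4368

4368


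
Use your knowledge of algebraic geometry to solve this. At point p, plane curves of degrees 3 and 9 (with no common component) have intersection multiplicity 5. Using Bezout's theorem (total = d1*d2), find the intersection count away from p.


By Bezout's theorem, the total intersection number is d1 * d2.
Total = 3 * 9 = 27
Intersection multiplicity at p = 5
Remaining intersections = 27 - 5 = 22

22


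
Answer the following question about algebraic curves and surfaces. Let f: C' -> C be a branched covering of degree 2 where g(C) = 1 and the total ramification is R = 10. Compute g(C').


Riemann-Hurwitz formula: 2g' - 2 = d(2g - 2) + R
Given: d = 2, g = 1, R = 10
2g' - 2 = 2*(2*1 - 2) + 10
2g' - 2 = 2*0 + 10
2g' - 2 = 0 + 10 = 10
2g' = 12
g' = 6

6


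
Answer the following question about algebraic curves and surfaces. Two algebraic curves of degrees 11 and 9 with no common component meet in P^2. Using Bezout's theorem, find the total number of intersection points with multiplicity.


Bezout's theorem states the intersection count equals the product of degrees.
Intersection count = 11 * 9 = 99

99


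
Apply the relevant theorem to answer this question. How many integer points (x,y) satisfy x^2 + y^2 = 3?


Systematically check integer values of x where x^2 <= 3.
For each valid x, check if 3 - x^2 is a perfect square.
Total integer solutions found: 0

0


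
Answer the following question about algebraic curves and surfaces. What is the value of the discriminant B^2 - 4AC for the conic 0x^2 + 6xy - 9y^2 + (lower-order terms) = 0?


The discriminant of a conic Ax^2 + Bxy + Cy^2 + ... = 0 is B^2 - 4AC.
B^2 = 6^2 = 36
4AC = 4*0*(-9) = 0
Discriminant = 36 + 0 = 36

36


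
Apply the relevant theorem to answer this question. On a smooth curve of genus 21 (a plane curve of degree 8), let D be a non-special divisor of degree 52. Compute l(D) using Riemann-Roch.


First, compute the genus of a smooth plane curve of degree 8:
g = (d-1)(d-2)/2 = (8-1)(8-2)/2 = 21
For a non-special divisor D (i.e., h^1(D) = 0), Riemann-Roch gives:
l(D) = deg(D) - g + 1
Since deg(D) = 52 >= 2g - 1 = 41, D is non-special.
l(D) = 52 - 21 + 1 = 32

32


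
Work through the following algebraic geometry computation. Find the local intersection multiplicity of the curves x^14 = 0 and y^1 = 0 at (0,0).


The intersection multiplicity of V(x^a) and V(y^b) at the origin is:
I(O; V(x^14), V(y^1)) = dim_k(k[x,y]/(x^14, y^1))
A basis for k[x,y]/(x^14, y^1) is the set of monomials x^i * y^j
where 0 <= i < 14 and 0 <= j < 1.
The number of such monomials is 14 * 1 = 14

14


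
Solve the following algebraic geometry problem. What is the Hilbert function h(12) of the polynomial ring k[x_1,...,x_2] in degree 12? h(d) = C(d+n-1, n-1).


The Hilbert function for the polynomial ring in 2 variables is:
h(d) = C(d+n-1, n-1)
h(12) = C(12+2-1, 2-1) = C(13, 1)
= 13! / (1! * 12!)
= 13

13


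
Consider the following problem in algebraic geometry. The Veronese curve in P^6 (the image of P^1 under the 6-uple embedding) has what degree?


The rational normal curve in P^6 is the image of P^1 under the 6-uple Veronese.
A general hyperplane in P^6 pulls back to a degree-6 form on P^1, which has 6 zeros,
so the curve meets a general hyperplane in 6 points. Degree = 6.

6


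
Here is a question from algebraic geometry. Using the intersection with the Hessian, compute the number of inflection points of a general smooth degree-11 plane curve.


For a general smooth plane curve C of degree d, the inflection points are
the intersection of C with its Hessian curve, which has degree 3(d-2).
By Bezout, the total intersection number is d * 3(d-2) = 11 * 27 = 297.
For a general curve every flex is ordinary, so each contributes
multiplicity 1 to C·Hess(C), and the number of distinct inflection
points is 3d(d-2).
Inflection points = 3*11*(11-2) = 3*11*9 = 297

297


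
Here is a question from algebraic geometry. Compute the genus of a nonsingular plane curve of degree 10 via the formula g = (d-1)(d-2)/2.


Using the genus formula for smooth plane curves:
g = (d-1)(d-2)/2
g = (10-1)(10-2)/2
g = 9*8/2
g = 72/2 = 36

36


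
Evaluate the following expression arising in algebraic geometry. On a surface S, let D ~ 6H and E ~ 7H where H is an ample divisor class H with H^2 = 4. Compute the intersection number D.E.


Using bilinearity of the intersection pairing on a surface S:
(aH).(bH) = ab * (H.H)
We have H^2 = 4.
D.E = (6H).(7H) = 6*7*4
= 42*4
= 168

168


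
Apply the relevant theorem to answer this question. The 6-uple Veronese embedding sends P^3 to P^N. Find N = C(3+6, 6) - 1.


The Veronese embedding v_d: P^n -> P^N maps each point to all
degree-d monomials in n+1 homogeneous coordinates.
N = C(n+d, d) - 1
N = C(3+6, 6) - 1
N = C(9, 6) - 1
C(9, 6) = 84
N = 84 - 1 = 83

83


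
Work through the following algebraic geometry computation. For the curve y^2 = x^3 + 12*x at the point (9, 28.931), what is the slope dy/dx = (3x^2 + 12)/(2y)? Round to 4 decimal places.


Using implicit differentiation of y^2 = x^3 + 12*x:
2y * dy/dx = 3x^2 + 12
dy/dx = (3x^2 + 12)/(2y)
Numerator: 3*9^2 + 12 = 255
Denominator: 2*28.931 = 57.862
dy/dx = 255/57.862 = 4.4070

4.4070


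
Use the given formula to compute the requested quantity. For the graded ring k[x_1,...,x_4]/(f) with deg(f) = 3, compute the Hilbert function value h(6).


For R = k[x_1,...,x_n]/(f) with f homogeneous of degree e:
The Hilbert series is (1 - t^e)/(1 - t)^n.
So h(d) = C(d+n-1, n-1) - C(d-e+n-1, n-1) for d >= e.
With n=4, e=3, d=6:
C(6+4-1, 4-1) = C(9, 3) = 84
C(6-3+4-1, 4-1) = C(6, 3) = 20
h(6) = 84 - 20 = 64

64


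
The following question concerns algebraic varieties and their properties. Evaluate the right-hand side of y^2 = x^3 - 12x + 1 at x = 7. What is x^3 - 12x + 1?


Compute x^3 - 12x + 1 at x = 7:
x^3 = 7^3 = 343
(-12)*x = (-12)*7 = -84
Sum: 343 - 84 + 1 = 260

260


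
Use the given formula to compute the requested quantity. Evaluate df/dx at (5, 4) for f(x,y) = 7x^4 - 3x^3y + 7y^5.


df/dx = 4*7*x^3 + 3*(-3)*x^2*y
At (5,4): 4*7*5^3 + 3*(-3)*5^2*4
= 3500 - 900
= 2600

2600


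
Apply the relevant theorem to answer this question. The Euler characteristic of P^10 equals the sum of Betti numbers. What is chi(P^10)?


The complex projective space P^10 has one cell in each even real dimension 0, 2, ..., 20.
The cohomology groups are H^{2k}(P^10) = Z for k = 0,...,10, and 0 otherwise.
Euler characteristic = sum of Betti numbers = 1 per even-dimensional cohomology group.
chi(P^10) = 10 + 1 = 11

11


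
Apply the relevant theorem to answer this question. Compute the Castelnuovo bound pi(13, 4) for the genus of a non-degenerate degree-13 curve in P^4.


Castelnuovo's bound: write d - 1 = m(r-1) + epsilon with 0 <= epsilon < r-1.
d - 1 = 13 - 1 = 12
r - 1 = 4 - 1 = 3
12 = 4*3 + 0, so m = 4, epsilon = 0
pi(d, r) = m(m-1)(r-1)/2 + m*epsilon
= 4*3*3/2 + 4*0
= 36/2 + 0
= 18 + 0 = 18

18


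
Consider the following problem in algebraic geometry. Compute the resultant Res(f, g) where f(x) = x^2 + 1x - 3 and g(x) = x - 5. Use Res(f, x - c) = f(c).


For Res(f, x - c), we evaluate f at x = c.
f(5) = 5^2 + 1*5 - 3
= 25 + 5 - 3
= 30 - 3 = 27
Res(f, g) = 27

27


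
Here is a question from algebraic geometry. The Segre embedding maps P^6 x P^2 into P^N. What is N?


The Segre embedding maps P^m x P^n into P^N via
all products of coordinates from each factor.
N = (m+1)(n+1) - 1
N = (6+1)(2+1) - 1
N = 7*3 - 1
N = 21 - 1 = 20

20


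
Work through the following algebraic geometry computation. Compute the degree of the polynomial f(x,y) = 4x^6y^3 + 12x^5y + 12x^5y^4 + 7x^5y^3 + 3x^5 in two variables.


Examine each term for its total degree (sum of exponents).
  Term '4x^6y^3' has total degree 6+3 = 9.
  Term '12x^5y' has total degree 5+1 = 6.
  Term '12x^5y^4' has total degree 5+4 = 9.
  Term '7x^5y^3' has total degree 5+3 = 8.
  Term '3x^5' has total degree 5+0 = 5.
The maximum total degree among all terms is 9.

9


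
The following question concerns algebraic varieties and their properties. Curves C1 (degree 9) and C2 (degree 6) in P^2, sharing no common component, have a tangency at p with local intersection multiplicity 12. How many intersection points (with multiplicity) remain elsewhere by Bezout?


By Bezout's theorem, the total intersection number is d1 * d2.
Total = 9 * 6 = 54
Intersection multiplicity at p = 12
Remaining intersections = 54 - 12 = 42

42


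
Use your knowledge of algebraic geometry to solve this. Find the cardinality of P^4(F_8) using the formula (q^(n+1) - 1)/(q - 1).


P^4(F_8) has (q^(n+1) - 1)/(q - 1) points.
= 8^4 + 8^3 + 8^2 + 8^1 + 8^0
= 4096 + 512 + 64 + 8 + 1
= 4681

4681


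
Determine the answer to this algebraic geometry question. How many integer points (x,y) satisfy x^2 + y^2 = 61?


Systematically check integer values of x where x^2 <= 61.
For each valid x, check if 61 - x^2 is a perfect square.
x=5: 61 - 25 = 36, sqrt = 6 (valid)
x=6: 61 - 36 = 25, sqrt = 5 (valid)
Total integer solutions found: 8

8


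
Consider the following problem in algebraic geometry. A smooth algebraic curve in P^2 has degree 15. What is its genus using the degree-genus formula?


Using the genus formula for smooth plane curves:
g = (d-1)(d-2)/2
g = (15-1)(15-2)/2
g = 14*13/2
g = 182/2 = 91

91


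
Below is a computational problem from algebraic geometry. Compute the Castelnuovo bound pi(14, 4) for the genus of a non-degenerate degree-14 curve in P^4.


Castelnuovo's bound: write d - 1 = m(r-1) + epsilon with 0 <= epsilon < r-1.
d - 1 = 14 - 1 = 13
r - 1 = 4 - 1 = 3
13 = 4*3 + 1, so m = 4, epsilon = 1
pi(d, r) = m(m-1)(r-1)/2 + m*epsilon
= 4*3*3/2 + 4*1
= 36/2 + 4
= 18 + 4 = 22

22


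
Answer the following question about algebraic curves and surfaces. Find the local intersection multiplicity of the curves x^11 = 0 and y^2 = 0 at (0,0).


The intersection multiplicity of V(x^a) and V(y^b) at the origin is:
I(O; V(x^11), V(y^2)) = dim_k(k[x,y]/(x^11, y^2))
A basis for k[x,y]/(x^11, y^2) is the set of monomials x^i * y^j
where 0 <= i < 11 and 0 <= j < 2.
The number of such monomials is 11 * 2 = 22

22


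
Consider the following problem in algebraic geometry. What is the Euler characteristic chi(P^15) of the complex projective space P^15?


The complex projective space P^15 has one cell in each even real dimension 0, 2, ..., 30.
The cohomology groups are H^{2k}(P^15) = Z for k = 0,...,15, and 0 otherwise.
Euler characteristic = sum of Betti numbers = 1 per even-dimensional cohomology group.
chi(P^15) = 15 + 1 = 16

16


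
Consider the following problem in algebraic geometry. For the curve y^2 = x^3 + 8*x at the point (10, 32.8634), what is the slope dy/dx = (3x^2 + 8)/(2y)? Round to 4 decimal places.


Using implicit differentiation of y^2 = x^3 + 8*x:
2y * dy/dx = 3x^2 + 8
dy/dx = (3x^2 + 8)/(2y)
Numerator: 3*10^2 + 8 = 308
Denominator: 2*32.8634 = 65.7268
dy/dx = 308/65.7268 = 4.6861

4.6861


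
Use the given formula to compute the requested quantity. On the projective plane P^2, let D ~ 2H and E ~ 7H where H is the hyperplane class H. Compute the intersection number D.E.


Using bilinearity of the intersection pairing on the projective plane P^2:
(aH).(bH) = ab * (H.H)
We have H^2 = 1 (Bezout).
D.E = (2H).(7H) = 2*7*1
= 14*1
= 14

14


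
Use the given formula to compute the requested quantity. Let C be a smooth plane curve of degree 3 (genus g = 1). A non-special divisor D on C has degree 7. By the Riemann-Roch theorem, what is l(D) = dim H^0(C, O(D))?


First, compute the genus of a smooth plane curve of degree 3:
g = (d-1)(d-2)/2 = (3-1)(3-2)/2 = 1
For a non-special divisor D (i.e., h^1(D) = 0), Riemann-Roch gives:
l(D) = deg(D) - g + 1
Since deg(D) = 7 >= 2g - 1 = 1, D is non-special.
l(D) = 7 - 1 + 1 = 7

7


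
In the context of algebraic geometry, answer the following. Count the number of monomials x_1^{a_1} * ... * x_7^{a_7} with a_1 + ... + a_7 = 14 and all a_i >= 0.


The number of degree-14 monomials in 7 variables is C(d+n-1, n-1).
= C(14+7-1, 7-1) = C(20, 6)
= 38760

38760


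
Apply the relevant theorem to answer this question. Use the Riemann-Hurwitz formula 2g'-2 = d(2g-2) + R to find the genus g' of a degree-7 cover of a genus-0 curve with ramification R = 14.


Riemann-Hurwitz formula: 2g' - 2 = d(2g - 2) + R
Given: d = 7, g = 0, R = 14
2g' - 2 = 7*(2*0 - 2) + 14
2g' - 2 = 7*(-2) + 14
2g' - 2 = -14 + 14 = 0
2g' = 2
g' = 1

1


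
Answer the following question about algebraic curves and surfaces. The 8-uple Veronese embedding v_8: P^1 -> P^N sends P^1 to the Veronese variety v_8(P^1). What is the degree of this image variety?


The Veronese variety v_8(P^1) has degree d^r.
d^r = 8^1 = 8

8


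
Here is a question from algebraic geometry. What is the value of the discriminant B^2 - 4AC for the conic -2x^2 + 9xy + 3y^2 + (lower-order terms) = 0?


The discriminant of a conic Ax^2 + Bxy + Cy^2 + ... = 0 is B^2 - 4AC.
B^2 = 9^2 = 81
4AC = 4*(-2)*3 = -24
Discriminant = 81 + 24 = 105

105


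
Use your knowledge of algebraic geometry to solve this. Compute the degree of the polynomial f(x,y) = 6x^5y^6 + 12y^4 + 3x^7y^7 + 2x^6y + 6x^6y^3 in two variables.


Examine each term for its total degree (sum of exponents).
  Term '6x^5y^6' has total degree 5+6 = 11.
  Term '12y^4' has total degree 0+4 = 4.
  Term '3x^7y^7' has total degree 7+7 = 14.
  Term '2x^6y' has total degree 6+1 = 7.
  Term '6x^6y^3' has total degree 6+3 = 9.
The maximum total degree among all terms is 14.

14


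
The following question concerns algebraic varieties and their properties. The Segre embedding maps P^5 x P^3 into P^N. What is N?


The Segre embedding maps P^m x P^n into P^N via
all products of coordinates from each factor.
N = (m+1)(n+1) - 1
N = (5+1)(3+1) - 1
N = 6*4 - 1
N = 24 - 1 = 23

23


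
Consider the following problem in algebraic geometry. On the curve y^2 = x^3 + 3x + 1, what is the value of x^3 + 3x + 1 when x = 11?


Compute x^3 + 3x + 1 at x = 11:
x^3 = 11^3 = 1331
3*x = 3*11 = 33
Sum: 1331 + 33 + 1 = 1365

1365


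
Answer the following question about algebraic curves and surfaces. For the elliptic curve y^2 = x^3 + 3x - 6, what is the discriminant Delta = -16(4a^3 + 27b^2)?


Compute each component:
4a^3 = 4*3^3 = 4*27 = 108
27b^2 = 27*(-6)^2 = 27*36 = 972
4a^3 + 27b^2 = 108 + 972 = 1080
Delta = -16*1080 = -17280

-17280


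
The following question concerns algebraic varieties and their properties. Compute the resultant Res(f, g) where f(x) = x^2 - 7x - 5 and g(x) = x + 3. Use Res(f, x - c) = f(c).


For Res(f, x - c), we evaluate f at x = c.
f(-3) = (-3)^2 - 7*(-3) - 5
= 9 + 21 - 5
= 30 - 5 = 25
Res(f, g) = 25

25


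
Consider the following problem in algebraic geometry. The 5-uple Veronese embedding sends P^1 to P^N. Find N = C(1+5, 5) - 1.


The Veronese embedding v_d: P^n -> P^N maps each point to all
degree-d monomials in n+1 homogeneous coordinates.
N = C(n+d, d) - 1
N = C(1+5, 5) - 1
N = C(6, 5) - 1
C(6, 5) = 6
N = 6 - 1 = 5

5


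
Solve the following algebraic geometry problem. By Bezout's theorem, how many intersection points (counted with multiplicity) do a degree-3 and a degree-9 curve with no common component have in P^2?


Bezout's theorem states the intersection count equals the product of degrees.
Intersection count = 3 * 9 = 27

27


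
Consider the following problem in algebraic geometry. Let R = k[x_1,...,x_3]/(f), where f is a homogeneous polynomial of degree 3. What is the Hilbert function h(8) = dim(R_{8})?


For R = k[x_1,...,x_n]/(f) with f homogeneous of degree e:
The Hilbert series is (1 - t^e)/(1 - t)^n.
So h(d) = C(d+n-1, n-1) - C(d-e+n-1, n-1) for d >= e.
With n=3, e=3, d=8:
C(8+3-1, 3-1) = C(10, 2) = 45
C(8-3+3-1, 3-1) = C(7, 2) = 21
h(8) = 45 - 21 = 24

24


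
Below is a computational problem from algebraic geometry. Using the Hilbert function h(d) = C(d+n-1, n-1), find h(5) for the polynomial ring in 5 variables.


The Hilbert function for the polynomial ring in 5 variables is:
h(d) = C(d+n-1, n-1)
h(5) = C(5+5-1, 5-1) = C(9, 4)
= 9! / (4! * 5!)
= 126

126


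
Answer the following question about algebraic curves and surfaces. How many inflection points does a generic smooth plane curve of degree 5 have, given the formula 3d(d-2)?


For a general smooth plane curve C of degree d, the inflection points are
the intersection of C with its Hessian curve, which has degree 3(d-2).
By Bezout, the total intersection number is d * 3(d-2) = 5 * 9 = 45.
For a general curve every flex is ordinary, so each contributes
multiplicity 1 to C·Hess(C), and the number of distinct inflection
points is 3d(d-2).
Inflection points = 3*5*(5-2) = 3*5*3 = 45

45


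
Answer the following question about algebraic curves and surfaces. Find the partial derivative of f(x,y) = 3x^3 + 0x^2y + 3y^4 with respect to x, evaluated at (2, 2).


df/dx = 3*3*x^2 + 2*0*x^1*y
At (2,2): 3*3*2^2 + 2*0*2^1*2
= 36 + 0
= 36

36


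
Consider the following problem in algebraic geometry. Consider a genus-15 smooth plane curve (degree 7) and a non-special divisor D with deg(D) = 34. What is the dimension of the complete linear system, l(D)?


First, compute the genus of a smooth plane curve of degree 7:
g = (d-1)(d-2)/2 = (7-1)(7-2)/2 = 15
For a non-special divisor D (i.e., h^1(D) = 0), Riemann-Roch gives:
l(D) = deg(D) - g + 1
Since deg(D) = 34 >= 2g - 1 = 29, D is non-special.
l(D) = 34 - 15 + 1 = 20

20


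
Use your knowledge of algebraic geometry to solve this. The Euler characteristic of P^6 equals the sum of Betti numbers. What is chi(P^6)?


The complex projective space P^6 has one cell in each even real dimension 0, 2, ..., 12.
The cohomology groups are H^{2k}(P^6) = Z for k = 0,...,6, and 0 otherwise.
Euler characteristic = sum of Betti numbers = 1 per even-dimensional cohomology group.
chi(P^6) = 6 + 1 = 7

7


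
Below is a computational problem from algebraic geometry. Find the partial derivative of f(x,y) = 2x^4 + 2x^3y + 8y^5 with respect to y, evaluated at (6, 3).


df/dy = 2*x^3 + 5*8*y^4
At (6,3): 2*6^3 + 5*8*3^4
= 432 + 3240
= 3672

3672


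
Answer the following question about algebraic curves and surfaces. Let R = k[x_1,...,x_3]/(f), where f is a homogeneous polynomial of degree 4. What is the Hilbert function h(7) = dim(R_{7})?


For R = k[x_1,...,x_n]/(f) with f homogeneous of degree e:
The Hilbert series is (1 - t^e)/(1 - t)^n.
So h(d) = C(d+n-1, n-1) - C(d-e+n-1, n-1) for d >= e.
With n=3, e=4, d=7:
C(7+3-1, 3-1) = C(9, 2) = 36
C(7-4+3-1, 3-1) = C(5, 2) = 10
h(7) = 36 - 10 = 26

26


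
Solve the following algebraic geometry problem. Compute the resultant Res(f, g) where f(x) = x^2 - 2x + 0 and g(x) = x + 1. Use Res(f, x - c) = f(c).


For Res(f, x - c), we evaluate f at x = c.
f(-1) = (-1)^2 - 2*(-1) + 0
= 1 + 2 + 0
= 3 + 0 = 3
Res(f, g) = 3

3


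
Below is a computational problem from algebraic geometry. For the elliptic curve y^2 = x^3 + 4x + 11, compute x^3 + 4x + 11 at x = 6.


Compute x^3 + 4x + 11 at x = 6:
x^3 = 6^3 = 216
4*x = 4*6 = 24
Sum: 216 + 24 + 11 = 251

251


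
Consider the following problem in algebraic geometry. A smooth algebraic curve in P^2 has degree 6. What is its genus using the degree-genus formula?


Using the genus formula for smooth plane curves:
g = (d-1)(d-2)/2
g = (6-1)(6-2)/2
g = 5*4/2
g = 20/2 = 10

10


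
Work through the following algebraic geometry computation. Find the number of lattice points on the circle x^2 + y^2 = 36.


Systematically check integer values of x where x^2 <= 36.
For each valid x, check if 36 - x^2 is a perfect square.
x=0: 36 - 0 = 36, sqrt = 6 (valid)
x=6: 36 - 36 = 0, sqrt = 0 (valid)
Total integer solutions found: 4

4


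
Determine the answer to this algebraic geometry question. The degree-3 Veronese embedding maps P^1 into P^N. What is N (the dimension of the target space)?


The Veronese embedding v_d: P^n -> P^N maps each point to all
degree-d monomials in n+1 homogeneous coordinates.
N = C(n+d, d) - 1
N = C(1+3, 3) - 1
N = C(4, 3) - 1
C(4, 3) = 4
N = 4 - 1 = 3

3


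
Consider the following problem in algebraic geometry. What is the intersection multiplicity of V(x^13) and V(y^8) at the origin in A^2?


The intersection multiplicity of V(x^a) and V(y^b) at the origin is:
I(O; V(x^13), V(y^8)) = dim_k(k[x,y]/(x^13, y^8))
A basis for k[x,y]/(x^13, y^8) is the set of monomials x^i * y^j
where 0 <= i < 13 and 0 <= j < 8.
The number of such monomials is 13 * 8 = 104

104


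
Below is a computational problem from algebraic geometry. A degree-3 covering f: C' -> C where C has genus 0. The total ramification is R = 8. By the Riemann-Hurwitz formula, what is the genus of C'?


Riemann-Hurwitz formula: 2g' - 2 = d(2g - 2) + R
Given: d = 3, g = 0, R = 8
2g' - 2 = 3*(2*0 - 2) + 8
2g' - 2 = 3*(-2) + 8
2g' - 2 = -6 + 8 = 2
2g' = 4
g' = 2

2


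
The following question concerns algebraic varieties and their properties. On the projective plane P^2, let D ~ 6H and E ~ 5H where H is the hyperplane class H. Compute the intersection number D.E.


Using bilinearity of the intersection pairing on the projective plane P^2:
(aH).(bH) = ab * (H.H)
We have H^2 = 1 (Bezout).
D.E = (6H).(5H) = 6*5*1
= 30*1
= 30

30


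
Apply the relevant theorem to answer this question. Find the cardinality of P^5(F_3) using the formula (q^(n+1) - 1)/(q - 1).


P^5(F_3) has (q^(n+1) - 1)/(q - 1) points.
= 3^5 + 3^4 + 3^3 + 3^2 + 3^1 + 3^0
= 243 + 81 + 27 + 9 + 3 + 1
= 364

364


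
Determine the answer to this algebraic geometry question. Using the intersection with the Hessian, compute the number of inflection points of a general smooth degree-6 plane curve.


For a general smooth plane curve C of degree d, the inflection points are
the intersection of C with its Hessian curve, which has degree 3(d-2).
By Bezout, the total intersection number is d * 3(d-2) = 6 * 12 = 72.
For a general curve every flex is ordinary, so each contributes
multiplicity 1 to C·Hess(C), and the number of distinct inflection
points is 3d(d-2).
Inflection points = 3*6*(6-2) = 3*6*4 = 72

72


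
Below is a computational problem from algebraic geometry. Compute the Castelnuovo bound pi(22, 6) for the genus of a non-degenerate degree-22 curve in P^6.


Castelnuovo's bound: write d - 1 = m(r-1) + epsilon with 0 <= epsilon < r-1.
d - 1 = 22 - 1 = 21
r - 1 = 6 - 1 = 5
21 = 4*5 + 1, so m = 4, epsilon = 1
pi(d, r) = m(m-1)(r-1)/2 + m*epsilon
= 4*3*5/2 + 4*1
= 60/2 + 4
= 30 + 4 = 34

34


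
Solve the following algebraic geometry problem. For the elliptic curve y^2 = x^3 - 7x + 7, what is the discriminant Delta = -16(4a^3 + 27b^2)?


Compute each component:
4a^3 = 4*(-7)^3 = 4*(-343) = -1372
27b^2 = 27*7^2 = 27*49 = 1323
4a^3 + 27b^2 = -1372 + 1323 = -49
Delta = -16*(-49) = 784

784


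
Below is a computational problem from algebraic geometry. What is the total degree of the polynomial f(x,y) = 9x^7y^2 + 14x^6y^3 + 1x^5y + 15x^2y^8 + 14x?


Examine each term for its total degree (sum of exponents).
  Term '9x^7y^2' has total degree 7+2 = 9.
  Term '14x^6y^3' has total degree 6+3 = 9.
  Term '1x^5y' has total degree 5+1 = 6.
  Term '15x^2y^8' has total degree 2+8 = 10.
  Term '14x' has total degree 1+0 = 1.
The maximum total degree among all terms is 10.

10


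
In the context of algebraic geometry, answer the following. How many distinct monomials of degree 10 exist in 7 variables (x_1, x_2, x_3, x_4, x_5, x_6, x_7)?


The number of degree-10 monomials in 7 variables is C(d+n-1, n-1).
= C(10+7-1, 7-1) = C(16, 6)
= 8008

8008


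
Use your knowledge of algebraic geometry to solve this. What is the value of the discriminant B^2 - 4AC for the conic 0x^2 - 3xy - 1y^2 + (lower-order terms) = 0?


The discriminant of a conic Ax^2 + Bxy + Cy^2 + ... = 0 is B^2 - 4AC.
B^2 = (-3)^2 = 9
4AC = 4*0*(-1) = 0
Discriminant = 9 + 0 = 9

9
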